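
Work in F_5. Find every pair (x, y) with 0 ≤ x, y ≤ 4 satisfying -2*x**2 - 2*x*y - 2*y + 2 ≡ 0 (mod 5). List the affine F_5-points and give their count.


Affine F_5-points: {(0, 1), (1, 0), (2, 4), (3, 3), (4, 0), (4, 1), (4, 2), (4, 3), (4, 4)}; count = 9.

For each of the 25 pairs (x, y) ∈ F_5², evaluate f(x, y) mod 5. Record the zeros.
  x = 0: [0↦2, 1↦0, 2↦3, 3↦1, 4↦4]  zeros at y ∈ {1}
  x = 1: [0↦0, 1↦1, 2↦2, 3↦3, 4↦4]  zeros at y ∈ {0}
  x = 2: [0↦4, 1↦3, 2↦2, 3↦1, 4↦0]  zeros at y ∈ {4}
  x = 3: [0↦4, 1↦1, 2↦3, 3↦0, 4↦2]  zeros at y ∈ {3}
  x = 4: [0↦0, 1↦0, 2↦0, 3↦0, 4↦0]  zeros at y ∈ {0, 1, 2, 3, 4}
Collecting zeros: affine points = {(0, 1), (1, 0), (2, 4), (3, 3), (4, 0), (4, 1), (4, 2), (4, 3), (4, 4)}.
Total count |C(F_5)_aff| = 9.


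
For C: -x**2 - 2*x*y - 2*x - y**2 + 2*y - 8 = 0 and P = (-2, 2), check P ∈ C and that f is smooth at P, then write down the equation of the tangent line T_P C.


Tangent line at P: -2*x + 2*y - 8 = 0.

Step 1: f(-2, 2) = 0, so P lies on C.
Step 2: partial derivatives
  f_x(x, y) = -2*x - 2*y - 2, f_y(x, y) = -2*x - 2*y + 2.
  f_x(P) = -2, f_y(P) = 2 (gradient nonzero, so P is smooth).
Step 3: tangent line at P: -2·(x − -2) + 2·(y − 2) = 0.
Expanding: -2*x + 2*y - 8 = 0.


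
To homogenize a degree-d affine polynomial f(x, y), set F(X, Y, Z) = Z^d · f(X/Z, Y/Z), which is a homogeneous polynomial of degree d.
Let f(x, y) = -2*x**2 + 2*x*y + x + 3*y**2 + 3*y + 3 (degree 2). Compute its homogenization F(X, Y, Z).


F(X, Y, Z) = -2*X**2 + 2*X*Y + X*Z + 3*Y**2 + 3*Y*Z + 3*Z**2

deg(f) = 2.
Substitute x = X/Z, y = Y/Z into f, then multiply by Z^2.
  monomial -2·x^2·y^0 ↦ -2·X^2·Y^0·Z^0.
  monomial 2·x^1·y^1 ↦ 2·X^1·Y^1·Z^0.
  monomial 1·x^1·y^0 ↦ 1·X^1·Y^0·Z^1.
  monomial 3·x^0·y^2 ↦ 3·X^0·Y^2·Z^0.
  monomial 3·x^0·y^1 ↦ 3·X^0·Y^1·Z^1.
  monomial 3·x^0·y^0 ↦ 3·X^0·Y^0·Z^2.
Collecting: F(X, Y, Z) = -2*X**2 + 2*X*Y + X*Z + 3*Y**2 + 3*Y*Z + 3*Z**2.


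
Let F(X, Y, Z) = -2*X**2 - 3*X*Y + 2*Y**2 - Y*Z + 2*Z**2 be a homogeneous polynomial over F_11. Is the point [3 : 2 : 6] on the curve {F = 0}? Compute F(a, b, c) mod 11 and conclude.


F(3,2,6) ≡ 10 (mod 11); P is NOT on the curve.

Evaluate F(3, 2, 6) term-by-term (mod 11).
  -2*X**2 ↦ -2·9·1·1 = -18
  -3*X*Y ↦ -3·3·2·1 = -18
  2*Y**2 ↦ 2·1·4·1 = 8
  -Y*Z ↦ -1·1·2·6 = -12
  2*Z**2 ↦ 2·1·1·36 = 72
Sum: F(3, 2, 6) = (-18) + (-18) + (8) + (-12) + (72) = 32.
Reducing mod 11: 32 ≡ 10 (mod 11).
Since F(a, b, c) ≡ 10 ≠ 0 (mod 11), P does NOT lie on the curve.


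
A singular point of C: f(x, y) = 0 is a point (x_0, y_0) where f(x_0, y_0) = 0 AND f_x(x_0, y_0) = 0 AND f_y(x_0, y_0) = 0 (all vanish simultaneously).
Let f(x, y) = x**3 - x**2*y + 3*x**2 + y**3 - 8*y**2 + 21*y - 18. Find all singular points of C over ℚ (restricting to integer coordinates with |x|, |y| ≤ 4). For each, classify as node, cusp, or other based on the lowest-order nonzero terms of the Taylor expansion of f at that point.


Singular points: {(0, 3)}; classification: cusp.

Compute partial derivatives:
  f_x = 3*x**2 - 2*x*y + 6*x.
  f_y = -x**2 + 3*y**2 - 16*y + 21.
Scan x_0 ∈ {−4, ..., 4}. For each x_0, f_y(x_0, y) is a polynomial in y; find its integer roots y ∈ {−4, ..., 4}, then test f_x and f at those candidates.
  x = -4: f_y(-4, y) = 3*y**2 - 16*y + 5; no integer root y with |y| ≤ 4.
  x = -3: f_y(-3, y) = 3*y**2 - 16*y + 12; no integer root y with |y| ≤ 4.
  x = -2: f_y(-2, y) = 3*y**2 - 16*y + 17; no integer root y with |y| ≤ 4.
  x = -1: f_y(-1, y) = 3*y**2 - 16*y + 20; vanishes at y ∈ {2}. (-1, 2): f_x = 1 ≠ 0.
  x = 0: f_y(0, y) = 3*y**2 - 16*y + 21; vanishes at y ∈ {3}. (0, 3): f_x = 0, f = 0 — SINGULAR.
  x = 1: f_y(1, y) = 3*y**2 - 16*y + 20; vanishes at y ∈ {2}. (1, 2): f_x = 5 ≠ 0.
  x = 2: f_y(2, y) = 3*y**2 - 16*y + 17; no integer root y with |y| ≤ 4.
  x = 3: f_y(3, y) = 3*y**2 - 16*y + 12; no integer root y with |y| ≤ 4.
  x = 4: f_y(4, y) = 3*y**2 - 16*y + 5; no integer root y with |y| ≤ 4.
Only singular point on the grid: (0, 3).
Classify: substitute x = 0 + u, y = 3 + v and expand: f = u**3 - u**2*v + v**3 + v**2.
No constant or linear terms (consistent with a singular point). Quadratic part: v**2. Cubic part: u**3 - u**2*v + v**3.
The quadratic part v**2 is a perfect square, so there is a single (double) tangent line v = 0, i.e. y = 3. Restricting the cubic part to that line (v = 0) leaves u**3 ≠ 0, so f is not divisible by v and the branch is v² ≈ -u**3 to lowest order — this is a cusp.
Classification: cusp.


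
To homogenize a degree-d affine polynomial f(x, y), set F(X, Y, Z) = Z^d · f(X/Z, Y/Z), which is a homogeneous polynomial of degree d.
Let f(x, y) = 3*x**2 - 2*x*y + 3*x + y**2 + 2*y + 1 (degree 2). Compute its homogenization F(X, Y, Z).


F(X, Y, Z) = 3*X**2 - 2*X*Y + 3*X*Z + Y**2 + 2*Y*Z + Z**2

deg(f) = 2.
Substitute x = X/Z, y = Y/Z into f, then multiply by Z^2.
  monomial 3·x^2·y^0 ↦ 3·X^2·Y^0·Z^0.
  monomial -2·x^1·y^1 ↦ -2·X^1·Y^1·Z^0.
  monomial 3·x^1·y^0 ↦ 3·X^1·Y^0·Z^1.
  monomial 1·x^0·y^2 ↦ 1·X^0·Y^2·Z^0.
  monomial 2·x^0·y^1 ↦ 2·X^0·Y^1·Z^1.
  monomial 1·x^0·y^0 ↦ 1·X^0·Y^0·Z^2.
Collecting: F(X, Y, Z) = 3*X**2 - 2*X*Y + 3*X*Z + Y**2 + 2*Y*Z + Z**2.


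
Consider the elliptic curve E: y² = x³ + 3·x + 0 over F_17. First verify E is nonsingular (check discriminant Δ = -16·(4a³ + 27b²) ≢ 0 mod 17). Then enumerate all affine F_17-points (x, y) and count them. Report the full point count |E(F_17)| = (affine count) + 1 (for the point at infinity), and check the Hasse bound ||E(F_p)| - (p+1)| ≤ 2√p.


Affine points = {(0, 0), (1, 2), (1, 15), (3, 6), (3, 11), (4, 5), (4, 12), (5, 2), (5, 15), (6, 8), (6, 9), (8, 3), (8, 14), (9, 5), (9, 12), (11, 2), (11, 15), (12, 8), (12, 9), (13, 3), (13, 14), (14, 7), (14, 10), (16, 8), (16, 9)}; affine count = 25; |E(F_17)| = 26.

Discriminant check: Δ ∝ 4a³ + 27b² = 4·3³ + 27·0² = 4·27 + 27·0 ≡ 6 (mod 17). Nonzero ⇒ E is nonsingular.
For each x ∈ F_17, compute rhs = x³ + 3·x + 0 mod 17, then count y ∈ F_17 with y² ≡ rhs.
  x = 0: rhs = 0, matching y values: 0 (1 points).
  x = 1: rhs = 4, matching y values: 2, 15 (2 points).
  x = 2: rhs = 14, matching y values: none (0 points).
  x = 3: rhs = 2, matching y values: 6, 11 (2 points).
  x = 4: rhs = 8, matching y values: 5, 12 (2 points).
  x = 5: rhs = 4, matching y values: 2, 15 (2 points).
  x = 6: rhs = 13, matching y values: 8, 9 (2 points).
  x = 7: rhs = 7, matching y values: none (0 points).
  x = 8: rhs = 9, matching y values: 3, 14 (2 points).
  x = 9: rhs = 8, matching y values: 5, 12 (2 points).
  x = 10: rhs = 10, matching y values: none (0 points).
  x = 11: rhs = 4, matching y values: 2, 15 (2 points).
  x = 12: rhs = 13, matching y values: 8, 9 (2 points).
  x = 13: rhs = 9, matching y values: 3, 14 (2 points).
  x = 14: rhs = 15, matching y values: 7, 10 (2 points).
  x = 15: rhs = 3, matching y values: none (0 points).
  x = 16: rhs = 13, matching y values: 8, 9 (2 points).
Total affine count: 25.
Full point count |E(F_17)| = 25 + 1 = 26.
Hasse bound: |26 − (17+1)| = |8| = 8 ≤ 2√17 ≈ 8.2462 ✓.


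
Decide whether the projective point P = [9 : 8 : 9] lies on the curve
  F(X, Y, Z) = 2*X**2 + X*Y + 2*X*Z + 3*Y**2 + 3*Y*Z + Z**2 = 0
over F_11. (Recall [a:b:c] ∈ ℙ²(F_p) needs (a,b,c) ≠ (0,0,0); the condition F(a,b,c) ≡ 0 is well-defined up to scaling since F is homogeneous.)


F(9,8,9) ≡ 5 (mod 11); P is NOT on the curve.

Evaluate F(9, 8, 9) term-by-term (mod 11).
  2*X**2 ↦ 2·81·1·1 = 162
  X*Y ↦ 1·9·8·1 = 72
  2*X*Z ↦ 2·9·1·9 = 162
  3*Y**2 ↦ 3·1·64·1 = 192
  3*Y*Z ↦ 3·1·8·9 = 216
  Z**2 ↦ 1·1·1·81 = 81
Sum: F(9, 8, 9) = (162) + (72) + (162) + (192) + (216) + (81) = 885.
Reducing mod 11: 885 ≡ 5 (mod 11).
Since F(a, b, c) ≡ 5 ≠ 0 (mod 11), P does NOT lie on the curve.


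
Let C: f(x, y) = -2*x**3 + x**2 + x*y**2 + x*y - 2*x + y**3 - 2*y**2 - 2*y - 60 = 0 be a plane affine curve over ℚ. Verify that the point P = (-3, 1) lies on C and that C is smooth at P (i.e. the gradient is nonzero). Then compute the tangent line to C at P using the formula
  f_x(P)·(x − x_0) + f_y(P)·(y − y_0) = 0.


Tangent line at P: -60*x - 12*y - 168 = 0.

Step 1: f(-3, 1) = 0, so P lies on C.
Step 2: partial derivatives
  f_x(x, y) = -6*x**2 + 2*x + y**2 + y - 2, f_y(x, y) = 2*x*y + x + 3*y**2 - 4*y - 2.
  f_x(P) = -60, f_y(P) = -12 (gradient nonzero, so P is smooth).
Step 3: tangent line at P: -60·(x − -3) + -12·(y − 1) = 0.
Expanding: -60*x - 12*y - 168 = 0.


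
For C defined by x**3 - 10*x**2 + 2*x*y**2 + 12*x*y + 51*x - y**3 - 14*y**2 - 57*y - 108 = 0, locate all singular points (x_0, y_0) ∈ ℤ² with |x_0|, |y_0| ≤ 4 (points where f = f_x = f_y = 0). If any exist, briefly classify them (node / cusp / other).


Singular points: {(3, -3)}; classification: node.

Compute partial derivatives:
  f_x = 3*x**2 - 20*x + 2*y**2 + 12*y + 51.
  f_y = 4*x*y + 12*x - 3*y**2 - 28*y - 57.
Scan x_0 ∈ {−4, ..., 4}. For each x_0, f_y(x_0, y) is a polynomial in y; find its integer roots y ∈ {−4, ..., 4}, then test f_x and f at those candidates.
  x = -4: f_y(-4, y) = -3*y**2 - 44*y - 105; vanishes at y ∈ {-3}. (-4, -3): f_x = 161 ≠ 0.
  x = -3: f_y(-3, y) = -3*y**2 - 40*y - 93; vanishes at y ∈ {-3}. (-3, -3): f_x = 120 ≠ 0.
  x = -2: f_y(-2, y) = -3*y**2 - 36*y - 81; vanishes at y ∈ {-3}. (-2, -3): f_x = 85 ≠ 0.
  x = -1: f_y(-1, y) = -3*y**2 - 32*y - 69; vanishes at y ∈ {-3}. (-1, -3): f_x = 56 ≠ 0.
  x = 0: f_y(0, y) = -3*y**2 - 28*y - 57; vanishes at y ∈ {-3}. (0, -3): f_x = 33 ≠ 0.
  x = 1: f_y(1, y) = -3*y**2 - 24*y - 45; vanishes at y ∈ {-3}. (1, -3): f_x = 16 ≠ 0.
  x = 2: f_y(2, y) = -3*y**2 - 20*y - 33; vanishes at y ∈ {-3}. (2, -3): f_x = 5 ≠ 0.
  x = 3: f_y(3, y) = -3*y**2 - 16*y - 21; vanishes at y ∈ {-3}. (3, -3): f_x = 0, f = 0 — SINGULAR.
  x = 4: f_y(4, y) = -3*y**2 - 12*y - 9; vanishes at y ∈ {-3, -1}. (4, -3): f_x = 1 ≠ 0; (4, -1): f_x = 9 ≠ 0.
Only singular point on the grid: (3, -3).
Classify: substitute x = 3 + u, y = -3 + v and expand: f = u**3 - u**2 + 2*u*v**2 - v**3 + v**2.
No constant or linear terms (consistent with a singular point). Quadratic part: -u**2 + v**2. Cubic part: u**3 + 2*u*v**2 - v**3.
The quadratic part v**2 - u**2 = (v − u)(v + u) splits into two distinct linear factors, so there are two distinct tangent lines y − -3 = ±(x − 3) — this is a node (ordinary double point).
Classification: node.


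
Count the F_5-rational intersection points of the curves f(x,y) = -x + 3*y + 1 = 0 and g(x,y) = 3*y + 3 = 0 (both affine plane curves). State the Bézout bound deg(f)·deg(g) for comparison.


Common zeros: {(3, 4)}; count = 1; Bézout bound = 1.

deg(f) = 1, deg(g) = 1, so Bézout bound = 1.
Scan x ∈ F_5. For each x, list the y ∈ F_5 with f(x, y) ≡ 0 and those with g(x, y) ≡ 0 (mod 5); the common zeros in that column are the intersection.
  x = 0: f ≡ 0 at y ∈ {3}; g ≡ 0 at y ∈ {4}; common: ∅.
  x = 1: f ≡ 0 at y ∈ {0}; g ≡ 0 at y ∈ {4}; common: ∅.
  x = 2: f ≡ 0 at y ∈ {2}; g ≡ 0 at y ∈ {4}; common: ∅.
  x = 3: f ≡ 0 at y ∈ {4}; g ≡ 0 at y ∈ {4}; common: {4}.
  x = 4: f ≡ 0 at y ∈ {1}; g ≡ 0 at y ∈ {4}; common: ∅.
Collecting: common zeros = {(3, 4)}, so the count is 1.
Comparison with the Bézout bound: 1 ≤ 1 = deg(f)·deg(g), as expected for curves with no common component (the bound is attained).


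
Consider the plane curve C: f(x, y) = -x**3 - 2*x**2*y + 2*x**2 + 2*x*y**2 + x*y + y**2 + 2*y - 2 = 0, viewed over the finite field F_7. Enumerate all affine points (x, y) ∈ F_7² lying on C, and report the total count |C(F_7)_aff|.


Affine F_7-points: {(2, 6), (3, 4), (5, 0), (5, 2)}; count = 4.

For each of the 49 pairs (x, y) ∈ F_7², evaluate f(x, y) mod 7. Record the zeros.
  x = 0: [0↦5, 1↦1, 2↦6, 3↦6, 4↦1, 5↦5, 6↦4]  zeros at y ∈ ∅
  x = 1: [0↦6, 1↦3, 2↦6, 3↦1, 4↦2, 5↦2, 6↦1]  zeros at y ∈ ∅
  x = 2: [0↦5, 1↦6, 2↦3, 3↦3, 4↦6, 5↦5, 6↦0]  zeros at y ∈ {6}
  x = 3: [0↦3, 1↦4, 2↦5, 3↦6, 4↦0, 5↦1, 6↦2]  zeros at y ∈ {4}
  x = 4: [0↦1, 1↦5, 2↦6, 3↦4, 4↦6, 5↦5, 6↦1]  zeros at y ∈ ∅
  x = 5: [0↦0, 1↦3, 2↦0, 3↦5, 4↦4, 5↦4, 6↦5]  zeros at y ∈ {0, 2}
  x = 6: [0↦1, 1↦6, 2↦2, 3↦3, 4↦2, 5↦6, 6↦1]  zeros at y ∈ ∅
Collecting zeros: affine points = {(2, 6), (3, 4), (5, 0), (5, 2)}.
Total count |C(F_7)_aff| = 4.


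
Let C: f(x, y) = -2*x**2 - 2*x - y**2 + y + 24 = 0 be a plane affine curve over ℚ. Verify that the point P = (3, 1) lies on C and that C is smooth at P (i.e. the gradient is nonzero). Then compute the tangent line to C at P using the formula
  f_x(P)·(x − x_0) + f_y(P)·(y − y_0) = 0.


Tangent line at P: -14*x - y + 43 = 0.

Step 1: f(3, 1) = 0, so P lies on C.
Step 2: partial derivatives
  f_x(x, y) = -4*x - 2, f_y(x, y) = 1 - 2*y.
  f_x(P) = -14, f_y(P) = -1 (gradient nonzero, so P is smooth).
Step 3: tangent line at P: -14·(x − 3) + -1·(y − 1) = 0.
Expanding: -14*x - y + 43 = 0.


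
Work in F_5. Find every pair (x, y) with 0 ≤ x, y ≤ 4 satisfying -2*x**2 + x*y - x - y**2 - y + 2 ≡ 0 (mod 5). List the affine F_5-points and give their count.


Affine F_5-points: {(0, 1), (0, 3), (1, 2), (1, 3), (2, 2), (2, 4)}; count = 6.

For each of the 25 pairs (x, y) ∈ F_5², evaluate f(x, y) mod 5. Record the zeros.
  x = 0: [0↦2, 1↦0, 2↦1, 3↦0, 4↦2]  zeros at y ∈ {1, 3}
  x = 1: [0↦4, 1↦3, 2↦0, 3↦0, 4↦3]  zeros at y ∈ {2, 3}
  x = 2: [0↦2, 1↦2, 2↦0, 3↦1, 4↦0]  zeros at y ∈ {2, 4}
  x = 3: [0↦1, 1↦2, 2↦1, 3↦3, 4↦3]  zeros at y ∈ ∅
  x = 4: [0↦1, 1↦3, 2↦3, 3↦1, 4↦2]  zeros at y ∈ ∅
Collecting zeros: affine points = {(0, 1), (0, 3), (1, 2), (1, 3), (2, 2), (2, 4)}.
Total count |C(F_5)_aff| = 6.


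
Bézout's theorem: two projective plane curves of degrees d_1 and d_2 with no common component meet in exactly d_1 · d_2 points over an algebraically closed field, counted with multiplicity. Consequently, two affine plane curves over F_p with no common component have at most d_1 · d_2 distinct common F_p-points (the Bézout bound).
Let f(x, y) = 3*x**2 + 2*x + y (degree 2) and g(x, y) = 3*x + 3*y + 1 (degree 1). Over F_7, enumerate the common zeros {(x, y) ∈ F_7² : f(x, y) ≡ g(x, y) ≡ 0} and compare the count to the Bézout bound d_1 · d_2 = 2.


Common zeros: ∅; count = 0; Bézout bound = 2.

deg(f) = 2, deg(g) = 1, so Bézout bound = 2.
Scan x ∈ F_7. For each x, list the y ∈ F_7 with f(x, y) ≡ 0 and those with g(x, y) ≡ 0 (mod 7); the common zeros in that column are the intersection.
  x = 0: f ≡ 0 at y ∈ {0}; g ≡ 0 at y ∈ {2}; common: ∅.
  x = 1: f ≡ 0 at y ∈ {2}; g ≡ 0 at y ∈ {1}; common: ∅.
  x = 2: f ≡ 0 at y ∈ {5}; g ≡ 0 at y ∈ {0}; common: ∅.
  x = 3: f ≡ 0 at y ∈ {2}; g ≡ 0 at y ∈ {6}; common: ∅.
  x = 4: f ≡ 0 at y ∈ {0}; g ≡ 0 at y ∈ {5}; common: ∅.
  x = 5: f ≡ 0 at y ∈ {6}; g ≡ 0 at y ∈ {4}; common: ∅.
  x = 6: f ≡ 0 at y ∈ {6}; g ≡ 0 at y ∈ {3}; common: ∅.
Collecting: common zeros = ∅, so the count is 0.
Comparison with the Bézout bound: 0 ≤ 2 = deg(f)·deg(g), as expected for curves with no common component (the affine F_7-count falls short of the bound because intersections may lie at infinity, over extension fields, or carry multiplicity).


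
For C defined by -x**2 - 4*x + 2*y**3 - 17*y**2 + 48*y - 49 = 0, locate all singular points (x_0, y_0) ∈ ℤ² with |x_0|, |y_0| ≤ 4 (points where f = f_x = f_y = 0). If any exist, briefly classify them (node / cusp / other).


Singular points: {(-2, 3)}; classification: node.

Compute partial derivatives:
  f_x = -2*x - 4.
  f_y = 6*y**2 - 34*y + 48.
Scan x_0 ∈ {−4, ..., 4}. For each x_0, f_y(x_0, y) is a polynomial in y; find its integer roots y ∈ {−4, ..., 4}, then test f_x and f at those candidates.
  x = -4: f_y(-4, y) = 6*y**2 - 34*y + 48; vanishes at y ∈ {3}. (-4, 3): f_x = 4 ≠ 0.
  x = -3: f_y(-3, y) = 6*y**2 - 34*y + 48; vanishes at y ∈ {3}. (-3, 3): f_x = 2 ≠ 0.
  x = -2: f_y(-2, y) = 6*y**2 - 34*y + 48; vanishes at y ∈ {3}. (-2, 3): f_x = 0, f = 0 — SINGULAR.
  x = -1: f_y(-1, y) = 6*y**2 - 34*y + 48; vanishes at y ∈ {3}. (-1, 3): f_x = -2 ≠ 0.
  x = 0: f_y(0, y) = 6*y**2 - 34*y + 48; vanishes at y ∈ {3}. (0, 3): f_x = -4 ≠ 0.
  x = 1: f_y(1, y) = 6*y**2 - 34*y + 48; vanishes at y ∈ {3}. (1, 3): f_x = -6 ≠ 0.
  x = 2: f_y(2, y) = 6*y**2 - 34*y + 48; vanishes at y ∈ {3}. (2, 3): f_x = -8 ≠ 0.
  x = 3: f_y(3, y) = 6*y**2 - 34*y + 48; vanishes at y ∈ {3}. (3, 3): f_x = -10 ≠ 0.
  x = 4: f_y(4, y) = 6*y**2 - 34*y + 48; vanishes at y ∈ {3}. (4, 3): f_x = -12 ≠ 0.
Only singular point on the grid: (-2, 3).
Classify: substitute x = -2 + u, y = 3 + v and expand: f = -u**2 + 2*v**3 + v**2.
No constant or linear terms (consistent with a singular point). Quadratic part: -u**2 + v**2. Cubic part: 2*v**3.
The quadratic part v**2 - u**2 = (v − u)(v + u) splits into two distinct linear factors, so there are two distinct tangent lines y − 3 = ±(x − -2) — this is a node (ordinary double point).
Classification: node.


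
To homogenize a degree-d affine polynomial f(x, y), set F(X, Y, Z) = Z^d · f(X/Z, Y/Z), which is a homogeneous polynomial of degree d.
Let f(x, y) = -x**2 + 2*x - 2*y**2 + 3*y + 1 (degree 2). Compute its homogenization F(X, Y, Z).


F(X, Y, Z) = -X**2 + 2*X*Z - 2*Y**2 + 3*Y*Z + Z**2

deg(f) = 2.
Substitute x = X/Z, y = Y/Z into f, then multiply by Z^2.
  monomial -1·x^2·y^0 ↦ -1·X^2·Y^0·Z^0.
  monomial 2·x^1·y^0 ↦ 2·X^1·Y^0·Z^1.
  monomial -2·x^0·y^2 ↦ -2·X^0·Y^2·Z^0.
  monomial 3·x^0·y^1 ↦ 3·X^0·Y^1·Z^1.
  monomial 1·x^0·y^0 ↦ 1·X^0·Y^0·Z^2.
Collecting: F(X, Y, Z) = -X**2 + 2*X*Z - 2*Y**2 + 3*Y*Z + Z**2.


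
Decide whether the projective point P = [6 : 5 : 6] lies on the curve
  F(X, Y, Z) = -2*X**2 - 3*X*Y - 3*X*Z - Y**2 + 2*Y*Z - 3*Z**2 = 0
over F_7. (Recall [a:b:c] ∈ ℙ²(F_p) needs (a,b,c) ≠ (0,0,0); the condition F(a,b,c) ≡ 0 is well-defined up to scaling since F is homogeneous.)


F(6,5,6) ≡ 0 (mod 7); P is on the curve.

Evaluate F(6, 5, 6) term-by-term (mod 7).
  -2*X**2 ↦ -2·36·1·1 = -72
  -3*X*Y ↦ -3·6·5·1 = -90
  -3*X*Z ↦ -3·6·1·6 = -108
  -Y**2 ↦ -1·1·25·1 = -25
  2*Y*Z ↦ 2·1·5·6 = 60
  -3*Z**2 ↦ -3·1·1·36 = -108
Sum: F(6, 5, 6) = (-72) + (-90) + (-108) + (-25) + (60) + (-108) = -343.
Reducing mod 7: -343 ≡ 0 (mod 7).
Since F(a, b, c) ≡ 0 (mod 7), P lies on the curve.


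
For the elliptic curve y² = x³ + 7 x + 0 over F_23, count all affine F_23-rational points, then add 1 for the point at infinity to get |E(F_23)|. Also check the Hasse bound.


Affine points = {(0, 0), (1, 10), (1, 13), (3, 5), (3, 18), (4, 0), (7, 1), (7, 22), (8, 4), (8, 19), (10, 9), (10, 14), (12, 8), (12, 15), (14, 6), (14, 17), (17, 8), (17, 15), (18, 1), (18, 22), (19, 0), (21, 1), (21, 22)}; affine count = 23; |E(F_23)| = 24.

Discriminant check: Δ ∝ 4a³ + 27b² = 4·7³ + 27·0² = 4·343 + 27·0 ≡ 15 (mod 23). Nonzero ⇒ E is nonsingular.
For each x ∈ F_23, compute rhs = x³ + 7·x + 0 mod 23, then count y ∈ F_23 with y² ≡ rhs.
  x = 0: rhs = 0, matching y values: 0 (1 points).
  x = 1: rhs = 8, matching y values: 10, 13 (2 points).
  x = 2: rhs = 22, matching y values: none (0 points).
  x = 3: rhs = 2, matching y values: 5, 18 (2 points).
  x = 4: rhs = 0, matching y values: 0 (1 points).
  x = 5: rhs = 22, matching y values: none (0 points).
  x = 6: rhs = 5, matching y values: none (0 points).
  x = 7: rhs = 1, matching y values: 1, 22 (2 points).
  x = 8: rhs = 16, matching y values: 4, 19 (2 points).
  x = 9: rhs = 10, matching y values: none (0 points).
  x = 10: rhs = 12, matching y values: 9, 14 (2 points).
  x = 11: rhs = 5, matching y values: none (0 points).
  x = 12: rhs = 18, matching y values: 8, 15 (2 points).
  x = 13: rhs = 11, matching y values: none (0 points).
  x = 14: rhs = 13, matching y values: 6, 17 (2 points).
  x = 15: rhs = 7, matching y values: none (0 points).
  x = 16: rhs = 22, matching y values: none (0 points).
  x = 17: rhs = 18, matching y values: 8, 15 (2 points).
  x = 18: rhs = 1, matching y values: 1, 22 (2 points).
  x = 19: rhs = 0, matching y values: 0 (1 points).
  x = 20: rhs = 21, matching y values: none (0 points).
  x = 21: rhs = 1, matching y values: 1, 22 (2 points).
  x = 22: rhs = 15, matching y values: none (0 points).
Total affine count: 23.
Full point count |E(F_23)| = 23 + 1 = 24.
Hasse bound: |24 − (23+1)| = |0| = 0 ≤ 2√23 ≈ 9.5917 ✓.


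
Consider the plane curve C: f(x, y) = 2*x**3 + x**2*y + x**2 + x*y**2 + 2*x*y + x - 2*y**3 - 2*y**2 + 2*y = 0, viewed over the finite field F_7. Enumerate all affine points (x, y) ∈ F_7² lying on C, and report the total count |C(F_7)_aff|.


Affine F_7-points: {(0, 0), (1, 6), (2, 6), (4, 6), (5, 0), (5, 2), (5, 3), (6, 2), (6, 5)}; count = 9.

For each of the 49 pairs (x, y) ∈ F_7², evaluate f(x, y) mod 7. Record the zeros.
  x = 0: [0↦0, 1↦5, 2↦1, 3↦4, 4↦2, 5↦4, 6↦5]  zeros at y ∈ {0}
  x = 1: [0↦4, 1↦6, 2↦1, 3↦5, 4↦6, 5↦6, 6↦0]  zeros at y ∈ {6}
  x = 2: [0↦1, 1↦2, 2↦5, 3↦5, 4↦4, 5↦4, 6↦0]  zeros at y ∈ {6}
  x = 3: [0↦3, 1↦5, 2↦4, 3↦2, 4↦1, 5↦3, 6↦3]  zeros at y ∈ ∅
  x = 4: [0↦1, 1↦6, 2↦3, 3↦1, 4↦2, 5↦1, 6↦0]  zeros at y ∈ {6}
  x = 5: [0↦0, 1↦3, 2↦0, 3↦0, 4↦5, 5↦3, 6↦3]  zeros at y ∈ {0, 2, 3}
  x = 6: [0↦5, 1↦1, 2↦0, 3↦4, 4↦1, 5↦0, 6↦3]  zeros at y ∈ {2, 5}
Collecting zeros: affine points = {(0, 0), (1, 6), (2, 6), (4, 6), (5, 0), (5, 2), (5, 3), (6, 2), (6, 5)}.
Total count |C(F_7)_aff| = 9.


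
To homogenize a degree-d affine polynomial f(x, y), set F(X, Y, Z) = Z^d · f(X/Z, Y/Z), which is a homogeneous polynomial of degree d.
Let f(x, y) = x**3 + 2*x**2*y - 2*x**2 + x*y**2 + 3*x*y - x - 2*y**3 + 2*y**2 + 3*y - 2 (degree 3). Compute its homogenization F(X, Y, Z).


F(X, Y, Z) = X**3 + 2*X**2*Y - 2*X**2*Z + X*Y**2 + 3*X*Y*Z - X*Z**2 - 2*Y**3 + 2*Y**2*Z + 3*Y*Z**2 - 2*Z**3

deg(f) = 3.
Substitute x = X/Z, y = Y/Z into f, then multiply by Z^3.
  monomial 1·x^3·y^0 ↦ 1·X^3·Y^0·Z^0.
  monomial 2·x^2·y^1 ↦ 2·X^2·Y^1·Z^0.
  monomial -2·x^2·y^0 ↦ -2·X^2·Y^0·Z^1.
  monomial 1·x^1·y^2 ↦ 1·X^1·Y^2·Z^0.
  monomial 3·x^1·y^1 ↦ 3·X^1·Y^1·Z^1.
  monomial -1·x^1·y^0 ↦ -1·X^1·Y^0·Z^2.
  monomial -2·x^0·y^3 ↦ -2·X^0·Y^3·Z^0.
  monomial 2·x^0·y^2 ↦ 2·X^0·Y^2·Z^1.
  monomial 3·x^0·y^1 ↦ 3·X^0·Y^1·Z^2.
  monomial -2·x^0·y^0 ↦ -2·X^0·Y^0·Z^3.
Collecting: F(X, Y, Z) = X**3 + 2*X**2*Y - 2*X**2*Z + X*Y**2 + 3*X*Y*Z - X*Z**2 - 2*Y**3 + 2*Y**2*Z + 3*Y*Z**2 - 2*Z**3.


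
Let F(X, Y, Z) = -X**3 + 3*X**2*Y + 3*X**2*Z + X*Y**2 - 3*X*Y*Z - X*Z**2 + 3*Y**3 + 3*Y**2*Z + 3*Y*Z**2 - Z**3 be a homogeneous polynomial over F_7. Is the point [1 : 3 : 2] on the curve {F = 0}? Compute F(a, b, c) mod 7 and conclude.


F(1,3,2) ≡ 3 (mod 7); P is NOT on the curve.

Evaluate F(1, 3, 2) term-by-term (mod 7).
  -X**3 ↦ -1·1·1·1 = -1
  3*X**2*Y ↦ 3·1·3·1 = 9
  3*X**2*Z ↦ 3·1·1·2 = 6
  X*Y**2 ↦ 1·1·9·1 = 9
  -3*X*Y*Z ↦ -3·1·3·2 = -18
  -X*Z**2 ↦ -1·1·1·4 = -4
  3*Y**3 ↦ 3·1·27·1 = 81
  3*Y**2*Z ↦ 3·1·9·2 = 54
  3*Y*Z**2 ↦ 3·1·3·4 = 36
  -Z**3 ↦ -1·1·1·8 = -8
Sum: F(1, 3, 2) = (-1) + (9) + (6) + (9) + (-18) + (-4) + (81) + (54) + (36) + (-8) = 164.
Reducing mod 7: 164 ≡ 3 (mod 7).
Since F(a, b, c) ≡ 3 ≠ 0 (mod 7), P does NOT lie on the curve.


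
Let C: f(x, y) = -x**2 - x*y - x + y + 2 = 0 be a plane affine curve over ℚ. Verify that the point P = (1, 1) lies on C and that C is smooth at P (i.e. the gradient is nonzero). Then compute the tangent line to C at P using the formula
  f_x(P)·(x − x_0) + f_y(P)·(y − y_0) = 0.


Tangent line at P: 4 - 4*x = 0.

Step 1: f(1, 1) = 0, so P lies on C.
Step 2: partial derivatives
  f_x(x, y) = -2*x - y - 1, f_y(x, y) = 1 - x.
  f_x(P) = -4, f_y(P) = 0 (gradient nonzero, so P is smooth).
Step 3: tangent line at P: -4·(x − 1) + 0·(y − 1) = 0.
Expanding: 4 - 4*x = 0.


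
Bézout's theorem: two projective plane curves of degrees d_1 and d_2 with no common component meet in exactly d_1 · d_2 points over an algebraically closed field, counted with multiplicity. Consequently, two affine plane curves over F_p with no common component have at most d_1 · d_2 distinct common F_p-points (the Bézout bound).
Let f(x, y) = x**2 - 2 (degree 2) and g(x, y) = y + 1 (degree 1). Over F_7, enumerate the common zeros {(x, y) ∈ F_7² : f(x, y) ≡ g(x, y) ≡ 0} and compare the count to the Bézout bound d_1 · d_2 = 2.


Common zeros: {(3, 6), (4, 6)}; count = 2; Bézout bound = 2.

deg(f) = 2, deg(g) = 1, so Bézout bound = 2.
Scan x ∈ F_7. For each x, list the y ∈ F_7 with f(x, y) ≡ 0 and those with g(x, y) ≡ 0 (mod 7); the common zeros in that column are the intersection.
  x = 0: f ≡ 0 at y ∈ ∅; g ≡ 0 at y ∈ {6}; common: ∅.
  x = 1: f ≡ 0 at y ∈ ∅; g ≡ 0 at y ∈ {6}; common: ∅.
  x = 2: f ≡ 0 at y ∈ ∅; g ≡ 0 at y ∈ {6}; common: ∅.
  x = 3: f ≡ 0 at y ∈ {0, 1, 2, 3, 4, 5, 6}; g ≡ 0 at y ∈ {6}; common: {6}.
  x = 4: f ≡ 0 at y ∈ {0, 1, 2, 3, 4, 5, 6}; g ≡ 0 at y ∈ {6}; common: {6}.
  x = 5: f ≡ 0 at y ∈ ∅; g ≡ 0 at y ∈ {6}; common: ∅.
  x = 6: f ≡ 0 at y ∈ ∅; g ≡ 0 at y ∈ {6}; common: ∅.
Collecting: common zeros = {(3, 6), (4, 6)}, so the count is 2.
Comparison with the Bézout bound: 2 ≤ 2 = deg(f)·deg(g), as expected for curves with no common component (the bound is attained).


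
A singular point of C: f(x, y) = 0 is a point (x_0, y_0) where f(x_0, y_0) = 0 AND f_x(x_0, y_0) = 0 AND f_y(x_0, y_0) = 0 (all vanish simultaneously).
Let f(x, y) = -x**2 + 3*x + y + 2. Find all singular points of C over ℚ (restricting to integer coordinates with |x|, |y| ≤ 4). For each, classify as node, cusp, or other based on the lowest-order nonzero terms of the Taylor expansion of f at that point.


No singular points in the scanned grid; C is smooth there.

Compute partial derivatives:
  f_x = 3 - 2*x.
  f_y = 1.
f_y = 1 is a nonzero constant, so f_y never vanishes: no point (x, y) can satisfy f = f_x = f_y = 0. In particular no (x, y) ∈ {−4, ..., 4}² is singular; the curve is smooth.


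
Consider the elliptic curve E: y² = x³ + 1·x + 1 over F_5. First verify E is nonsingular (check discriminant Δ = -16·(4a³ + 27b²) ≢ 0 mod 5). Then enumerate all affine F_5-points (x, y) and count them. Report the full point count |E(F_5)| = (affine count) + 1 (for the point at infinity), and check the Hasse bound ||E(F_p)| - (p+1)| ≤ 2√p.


Affine points = {(0, 1), (0, 4), (2, 1), (2, 4), (3, 1), (3, 4), (4, 2), (4, 3)}; affine count = 8; |E(F_5)| = 9.

Discriminant check: Δ ∝ 4a³ + 27b² = 4·1³ + 27·1² = 4·1 + 27·1 ≡ 1 (mod 5). Nonzero ⇒ E is nonsingular.
For each x ∈ F_5, compute rhs = x³ + 1·x + 1 mod 5, then count y ∈ F_5 with y² ≡ rhs.
  x = 0: rhs = 1, matching y values: 1, 4 (2 points).
  x = 1: rhs = 3, matching y values: none (0 points).
  x = 2: rhs = 1, matching y values: 1, 4 (2 points).
  x = 3: rhs = 1, matching y values: 1, 4 (2 points).
  x = 4: rhs = 4, matching y values: 2, 3 (2 points).
Total affine count: 8.
Full point count |E(F_5)| = 8 + 1 = 9.
Hasse bound: |9 − (5+1)| = |3| = 3 ≤ 2√5 ≈ 4.4721 ✓.


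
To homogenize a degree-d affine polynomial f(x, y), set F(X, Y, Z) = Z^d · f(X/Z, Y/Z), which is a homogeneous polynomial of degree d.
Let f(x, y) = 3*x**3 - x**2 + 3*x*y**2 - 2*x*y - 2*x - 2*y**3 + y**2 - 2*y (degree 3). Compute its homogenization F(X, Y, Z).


F(X, Y, Z) = 3*X**3 - X**2*Z + 3*X*Y**2 - 2*X*Y*Z - 2*X*Z**2 - 2*Y**3 + Y**2*Z - 2*Y*Z**2

deg(f) = 3.
Substitute x = X/Z, y = Y/Z into f, then multiply by Z^3.
  monomial 3·x^3·y^0 ↦ 3·X^3·Y^0·Z^0.
  monomial -1·x^2·y^0 ↦ -1·X^2·Y^0·Z^1.
  monomial 3·x^1·y^2 ↦ 3·X^1·Y^2·Z^0.
  monomial -2·x^1·y^1 ↦ -2·X^1·Y^1·Z^1.
  monomial -2·x^1·y^0 ↦ -2·X^1·Y^0·Z^2.
  monomial -2·x^0·y^3 ↦ -2·X^0·Y^3·Z^0.
  monomial 1·x^0·y^2 ↦ 1·X^0·Y^2·Z^1.
  monomial -2·x^0·y^1 ↦ -2·X^0·Y^1·Z^2.
Collecting: F(X, Y, Z) = 3*X**3 - X**2*Z + 3*X*Y**2 - 2*X*Y*Z - 2*X*Z**2 - 2*Y**3 + Y**2*Z - 2*Y*Z**2.


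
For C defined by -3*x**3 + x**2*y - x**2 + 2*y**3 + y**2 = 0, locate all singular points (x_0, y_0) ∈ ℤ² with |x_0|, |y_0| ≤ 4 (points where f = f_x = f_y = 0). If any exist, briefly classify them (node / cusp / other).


Singular points: {(0, 0)}; classification: node.

Compute partial derivatives:
  f_x = -9*x**2 + 2*x*y - 2*x.
  f_y = x**2 + 6*y**2 + 2*y.
Scan x_0 ∈ {−4, ..., 4}. For each x_0, f_y(x_0, y) is a polynomial in y; find its integer roots y ∈ {−4, ..., 4}, then test f_x and f at those candidates.
  x = -4: f_y(-4, y) = 6*y**2 + 2*y + 16; no integer root y with |y| ≤ 4.
  x = -3: f_y(-3, y) = 6*y**2 + 2*y + 9; no integer root y with |y| ≤ 4.
  x = -2: f_y(-2, y) = 6*y**2 + 2*y + 4; no integer root y with |y| ≤ 4.
  x = -1: f_y(-1, y) = 6*y**2 + 2*y + 1; no integer root y with |y| ≤ 4.
  x = 0: f_y(0, y) = 6*y**2 + 2*y; vanishes at y ∈ {0}. (0, 0): f_x = 0, f = 0 — SINGULAR.
  x = 1: f_y(1, y) = 6*y**2 + 2*y + 1; no integer root y with |y| ≤ 4.
  x = 2: f_y(2, y) = 6*y**2 + 2*y + 4; no integer root y with |y| ≤ 4.
  x = 3: f_y(3, y) = 6*y**2 + 2*y + 9; no integer root y with |y| ≤ 4.
  x = 4: f_y(4, y) = 6*y**2 + 2*y + 16; no integer root y with |y| ≤ 4.
Only singular point on the grid: (0, 0).
Classify: substitute x = 0 + u, y = 0 + v and expand: f = -3*u**3 + u**2*v - u**2 + 2*v**3 + v**2.
No constant or linear terms (consistent with a singular point). Quadratic part: -u**2 + v**2. Cubic part: -3*u**3 + u**2*v + 2*v**3.
The quadratic part v**2 - u**2 = (v − u)(v + u) splits into two distinct linear factors, so there are two distinct tangent lines y − 0 = ±(x − 0) — this is a node (ordinary double point).
Classification: node.


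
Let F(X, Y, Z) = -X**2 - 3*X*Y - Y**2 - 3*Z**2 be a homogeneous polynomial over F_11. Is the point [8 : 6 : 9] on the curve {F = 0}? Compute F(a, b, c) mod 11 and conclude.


F(8,6,9) ≡ 8 (mod 11); P is NOT on the curve.

Evaluate F(8, 6, 9) term-by-term (mod 11).
  -X**2 ↦ -1·64·1·1 = -64
  -3*X*Y ↦ -3·8·6·1 = -144
  -Y**2 ↦ -1·1·36·1 = -36
  -3*Z**2 ↦ -3·1·1·81 = -243
Sum: F(8, 6, 9) = (-64) + (-144) + (-36) + (-243) = -487.
Reducing mod 11: -487 ≡ 8 (mod 11).
Since F(a, b, c) ≡ 8 ≠ 0 (mod 11), P does NOT lie on the curve.


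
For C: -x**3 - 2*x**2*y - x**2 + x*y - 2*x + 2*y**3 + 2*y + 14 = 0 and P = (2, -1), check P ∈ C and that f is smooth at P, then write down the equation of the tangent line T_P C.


Tangent line at P: -11*x + 2*y + 24 = 0.

Step 1: f(2, -1) = 0, so P lies on C.
Step 2: partial derivatives
  f_x(x, y) = -3*x**2 - 4*x*y - 2*x + y - 2, f_y(x, y) = -2*x**2 + x + 6*y**2 + 2.
  f_x(P) = -11, f_y(P) = 2 (gradient nonzero, so P is smooth).
Step 3: tangent line at P: -11·(x − 2) + 2·(y − -1) = 0.
Expanding: -11*x + 2*y + 24 = 0.


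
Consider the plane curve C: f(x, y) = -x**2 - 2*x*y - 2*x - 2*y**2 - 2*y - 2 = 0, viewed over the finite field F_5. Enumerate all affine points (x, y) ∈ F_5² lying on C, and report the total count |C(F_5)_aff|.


Affine F_5-points: {(1, 0), (1, 3), (2, 0), (2, 2)}; count = 4.

For each of the 25 pairs (x, y) ∈ F_5², evaluate f(x, y) mod 5. Record the zeros.
  x = 0: [0↦3, 1↦4, 2↦1, 3↦4, 4↦3]  zeros at y ∈ ∅
  x = 1: [0↦0, 1↦4, 2↦4, 3↦0, 4↦2]  zeros at y ∈ {0, 3}
  x = 2: [0↦0, 1↦2, 2↦0, 3↦4, 4↦4]  zeros at y ∈ {0, 2}
  x = 3: [0↦3, 1↦3, 2↦4, 3↦1, 4↦4]  zeros at y ∈ ∅
  x = 4: [0↦4, 1↦2, 2↦1, 3↦1, 4↦2]  zeros at y ∈ ∅
Collecting zeros: affine points = {(1, 0), (1, 3), (2, 0), (2, 2)}.
Total count |C(F_5)_aff| = 4.


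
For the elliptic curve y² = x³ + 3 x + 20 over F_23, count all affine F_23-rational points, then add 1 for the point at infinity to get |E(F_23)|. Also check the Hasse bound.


Affine points = {(1, 1), (1, 22), (4, 2), (4, 21), (6, 1), (6, 22), (7, 4), (7, 19), (8, 2), (8, 21), (11, 2), (11, 21), (12, 6), (12, 17), (13, 5), (13, 18), (14, 0), (15, 6), (15, 17), (16, 1), (16, 22), (17, 4), (17, 19), (18, 8), (18, 15), (19, 6), (19, 17), (21, 11), (21, 12), (22, 4), (22, 19)}; affine count = 31; |E(F_23)| = 32.

Discriminant check: Δ ∝ 4a³ + 27b² = 4·3³ + 27·20² = 4·27 + 27·400 ≡ 6 (mod 23). Nonzero ⇒ E is nonsingular.
For each x ∈ F_23, compute rhs = x³ + 3·x + 20 mod 23, then count y ∈ F_23 with y² ≡ rhs.
  x = 0: rhs = 20, matching y values: none (0 points).
  x = 1: rhs = 1, matching y values: 1, 22 (2 points).
  x = 2: rhs = 11, matching y values: none (0 points).
  x = 3: rhs = 10, matching y values: none (0 points).
  x = 4: rhs = 4, matching y values: 2, 21 (2 points).
  x = 5: rhs = 22, matching y values: none (0 points).
  x = 6: rhs = 1, matching y values: 1, 22 (2 points).
  x = 7: rhs = 16, matching y values: 4, 19 (2 points).
  x = 8: rhs = 4, matching y values: 2, 21 (2 points).
  x = 9: rhs = 17, matching y values: none (0 points).
  x = 10: rhs = 15, matching y values: none (0 points).
  x = 11: rhs = 4, matching y values: 2, 21 (2 points).
  x = 12: rhs = 13, matching y values: 6, 17 (2 points).
  x = 13: rhs = 2, matching y values: 5, 18 (2 points).
  x = 14: rhs = 0, matching y values: 0 (1 points).
  x = 15: rhs = 13, matching y values: 6, 17 (2 points).
  x = 16: rhs = 1, matching y values: 1, 22 (2 points).
  x = 17: rhs = 16, matching y values: 4, 19 (2 points).
  x = 18: rhs = 18, matching y values: 8, 15 (2 points).
  x = 19: rhs = 13, matching y values: 6, 17 (2 points).
  x = 20: rhs = 7, matching y values: none (0 points).
  x = 21: rhs = 6, matching y values: 11, 12 (2 points).
  x = 22: rhs = 16, matching y values: 4, 19 (2 points).
Total affine count: 31.
Full point count |E(F_23)| = 31 + 1 = 32.
Hasse bound: |32 − (23+1)| = |8| = 8 ≤ 2√23 ≈ 9.5917 ✓.


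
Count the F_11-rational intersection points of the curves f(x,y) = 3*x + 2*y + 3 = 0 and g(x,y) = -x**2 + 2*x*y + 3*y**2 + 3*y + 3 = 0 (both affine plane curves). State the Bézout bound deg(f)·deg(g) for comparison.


Common zeros: {(6, 6)}; count = 1; Bézout bound = 2.

deg(f) = 1, deg(g) = 2, so Bézout bound = 2.
Scan x ∈ F_11. For each x, list the y ∈ F_11 with f(x, y) ≡ 0 and those with g(x, y) ≡ 0 (mod 11); the common zeros in that column are the intersection.
  x = 0: f ≡ 0 at y ∈ {4}; g ≡ 0 at y ∈ ∅; common: ∅.
  x = 1: f ≡ 0 at y ∈ {8}; g ≡ 0 at y ∈ {3, 10}; common: ∅.
  x = 2: f ≡ 0 at y ∈ {1}; g ≡ 0 at y ∈ ∅; common: ∅.
  x = 3: f ≡ 0 at y ∈ {5}; g ≡ 0 at y ∈ ∅; common: ∅.
  x = 4: f ≡ 0 at y ∈ {9}; g ≡ 0 at y ∈ ∅; common: ∅.
  x = 5: f ≡ 0 at y ∈ {2}; g ≡ 0 at y ∈ {0, 3}; common: ∅.
  x = 6: f ≡ 0 at y ∈ {6}; g ≡ 0 at y ∈ {0, 6}; common: {6}.
  x = 7: f ≡ 0 at y ∈ {10}; g ≡ 0 at y ∈ {2, 7}; common: ∅.
  x = 8: f ≡ 0 at y ∈ {3}; g ≡ 0 at y ∈ {2, 10}; common: ∅.
  x = 9: f ≡ 0 at y ∈ {7}; g ≡ 0 at y ∈ ∅; common: ∅.
  x = 10: f ≡ 0 at y ∈ {0}; g ≡ 0 at y ∈ ∅; common: ∅.
Collecting: common zeros = {(6, 6)}, so the count is 1.
Comparison with the Bézout bound: 1 ≤ 2 = deg(f)·deg(g), as expected for curves with no common component (the affine F_11-count falls short of the bound because intersections may lie at infinity, over extension fields, or carry multiplicity).


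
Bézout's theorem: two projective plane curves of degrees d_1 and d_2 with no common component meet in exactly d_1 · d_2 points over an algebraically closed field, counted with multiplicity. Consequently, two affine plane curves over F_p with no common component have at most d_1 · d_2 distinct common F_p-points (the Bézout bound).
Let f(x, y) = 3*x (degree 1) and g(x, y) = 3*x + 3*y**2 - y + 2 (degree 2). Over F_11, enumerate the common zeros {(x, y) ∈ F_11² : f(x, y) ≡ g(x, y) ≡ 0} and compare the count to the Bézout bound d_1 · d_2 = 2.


Common zeros: ∅; count = 0; Bézout bound = 2.

deg(f) = 1, deg(g) = 2, so Bézout bound = 2.
Scan x ∈ F_11. For each x, list the y ∈ F_11 with f(x, y) ≡ 0 and those with g(x, y) ≡ 0 (mod 11); the common zeros in that column are the intersection.
  x = 0: f ≡ 0 at y ∈ {0, 1, 2, 3, 4, 5, 6, 7, 8, 9, 10}; g ≡ 0 at y ∈ ∅; common: ∅.
  x = 1: f ≡ 0 at y ∈ ∅; g ≡ 0 at y ∈ ∅; common: ∅.
  x = 2: f ≡ 0 at y ∈ ∅; g ≡ 0 at y ∈ {6, 9}; common: ∅.
  x = 3: f ≡ 0 at y ∈ ∅; g ≡ 0 at y ∈ {0, 4}; common: ∅.
  x = 4: f ≡ 0 at y ∈ ∅; g ≡ 0 at y ∈ {7, 8}; common: ∅.
  x = 5: f ≡ 0 at y ∈ ∅; g ≡ 0 at y ∈ ∅; common: ∅.
  x = 6: f ≡ 0 at y ∈ ∅; g ≡ 0 at y ∈ {1, 3}; common: ∅.
  x = 7: f ≡ 0 at y ∈ ∅; g ≡ 0 at y ∈ {2}; common: ∅.
  x = 8: f ≡ 0 at y ∈ ∅; g ≡ 0 at y ∈ ∅; common: ∅.
  x = 9: f ≡ 0 at y ∈ ∅; g ≡ 0 at y ∈ {5, 10}; common: ∅.
  x = 10: f ≡ 0 at y ∈ ∅; g ≡ 0 at y ∈ ∅; common: ∅.
Collecting: common zeros = ∅, so the count is 0.
Comparison with the Bézout bound: 0 ≤ 2 = deg(f)·deg(g), as expected for curves with no common component (the affine F_11-count falls short of the bound because intersections may lie at infinity, over extension fields, or carry multiplicity).


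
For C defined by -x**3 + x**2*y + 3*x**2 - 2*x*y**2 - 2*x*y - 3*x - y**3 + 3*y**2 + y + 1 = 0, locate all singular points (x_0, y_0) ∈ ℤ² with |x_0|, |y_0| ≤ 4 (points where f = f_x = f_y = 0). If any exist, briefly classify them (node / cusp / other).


Singular points: {(1, 0)}; classification: cusp.

Compute partial derivatives:
  f_x = -3*x**2 + 2*x*y + 6*x - 2*y**2 - 2*y - 3.
  f_y = x**2 - 4*x*y - 2*x - 3*y**2 + 6*y + 1.
Scan x_0 ∈ {−4, ..., 4}. For each x_0, f_y(x_0, y) is a polynomial in y; find its integer roots y ∈ {−4, ..., 4}, then test f_x and f at those candidates.
  x = -4: f_y(-4, y) = -3*y**2 + 22*y + 25; vanishes at y ∈ {-1}. (-4, -1): f_x = -67 ≠ 0.
  x = -3: f_y(-3, y) = -3*y**2 + 18*y + 16; no integer root y with |y| ≤ 4.
  x = -2: f_y(-2, y) = -3*y**2 + 14*y + 9; no integer root y with |y| ≤ 4.
  x = -1: f_y(-1, y) = -3*y**2 + 10*y + 4; no integer root y with |y| ≤ 4.
  x = 0: f_y(0, y) = -3*y**2 + 6*y + 1; no integer root y with |y| ≤ 4.
  x = 1: f_y(1, y) = -3*y**2 + 2*y; vanishes at y ∈ {0}. (1, 0): f_x = 0, f = 0 — SINGULAR.
  x = 2: f_y(2, y) = -3*y**2 - 2*y + 1; vanishes at y ∈ {-1}. (2, -1): f_x = -7 ≠ 0.
  x = 3: f_y(3, y) = -3*y**2 - 6*y + 4; no integer root y with |y| ≤ 4.
  x = 4: f_y(4, y) = -3*y**2 - 10*y + 9; no integer root y with |y| ≤ 4.
Only singular point on the grid: (1, 0).
Classify: substitute x = 1 + u, y = 0 + v and expand: f = -u**3 + u**2*v - 2*u*v**2 - v**3 + v**2.
No constant or linear terms (consistent with a singular point). Quadratic part: v**2. Cubic part: -u**3 + u**2*v - 2*u*v**2 - v**3.
The quadratic part v**2 is a perfect square, so there is a single (double) tangent line v = 0, i.e. y = 0. Restricting the cubic part to that line (v = 0) leaves -u**3 ≠ 0, so f is not divisible by v and the branch is v² ≈ u**3 to lowest order — this is a cusp.
Classification: cusp.


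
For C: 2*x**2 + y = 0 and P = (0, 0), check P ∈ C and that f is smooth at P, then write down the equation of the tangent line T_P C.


Tangent line at P: y = 0.

Step 1: f(0, 0) = 0, so P lies on C.
Step 2: partial derivatives
  f_x(x, y) = 4*x, f_y(x, y) = 1.
  f_x(P) = 0, f_y(P) = 1 (gradient nonzero, so P is smooth).
Step 3: tangent line at P: 0·(x − 0) + 1·(y − 0) = 0.
Expanding: y = 0.


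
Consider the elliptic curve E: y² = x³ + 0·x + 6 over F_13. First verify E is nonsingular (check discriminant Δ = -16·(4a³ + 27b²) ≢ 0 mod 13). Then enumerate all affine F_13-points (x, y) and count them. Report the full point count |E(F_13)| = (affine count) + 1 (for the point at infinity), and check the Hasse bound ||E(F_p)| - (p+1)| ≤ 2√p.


Affine points = {(2, 1), (2, 12), (5, 1), (5, 12), (6, 1), (6, 12)}; affine count = 6; |E(F_13)| = 7.

Discriminant check: Δ ∝ 4a³ + 27b² = 4·0³ + 27·6² = 4·0 + 27·36 ≡ 10 (mod 13). Nonzero ⇒ E is nonsingular.
For each x ∈ F_13, compute rhs = x³ + 0·x + 6 mod 13, then count y ∈ F_13 with y² ≡ rhs.
  x = 0: rhs = 6, matching y values: none (0 points).
  x = 1: rhs = 7, matching y values: none (0 points).
  x = 2: rhs = 1, matching y values: 1, 12 (2 points).
  x = 3: rhs = 7, matching y values: none (0 points).
  x = 4: rhs = 5, matching y values: none (0 points).
  x = 5: rhs = 1, matching y values: 1, 12 (2 points).
  x = 6: rhs = 1, matching y values: 1, 12 (2 points).
  x = 7: rhs = 11, matching y values: none (0 points).
  x = 8: rhs = 11, matching y values: none (0 points).
  x = 9: rhs = 7, matching y values: none (0 points).
  x = 10: rhs = 5, matching y values: none (0 points).
  x = 11: rhs = 11, matching y values: none (0 points).
  x = 12: rhs = 5, matching y values: none (0 points).
Total affine count: 6.
Full point count |E(F_13)| = 6 + 1 = 7.
Hasse bound: |7 − (13+1)| = |-7| = 7 ≤ 2√13 ≈ 7.2111 ✓.
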